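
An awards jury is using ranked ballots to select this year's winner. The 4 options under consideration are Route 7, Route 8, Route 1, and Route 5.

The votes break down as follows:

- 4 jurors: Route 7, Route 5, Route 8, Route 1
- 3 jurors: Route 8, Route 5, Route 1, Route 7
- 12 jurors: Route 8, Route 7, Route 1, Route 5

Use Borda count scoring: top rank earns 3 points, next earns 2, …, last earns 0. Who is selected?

Route 8

Borda scores:
  Route 7: 4·3 + 3·0 + 12·2 = 36
  Route 8: 4·1 + 3·3 + 12·3 = 49
  Route 1: 4·0 + 3·1 + 12·1 = 15
  Route 5: 4·2 + 3·2 + 12·0 = 14
Route 8 has the highest total.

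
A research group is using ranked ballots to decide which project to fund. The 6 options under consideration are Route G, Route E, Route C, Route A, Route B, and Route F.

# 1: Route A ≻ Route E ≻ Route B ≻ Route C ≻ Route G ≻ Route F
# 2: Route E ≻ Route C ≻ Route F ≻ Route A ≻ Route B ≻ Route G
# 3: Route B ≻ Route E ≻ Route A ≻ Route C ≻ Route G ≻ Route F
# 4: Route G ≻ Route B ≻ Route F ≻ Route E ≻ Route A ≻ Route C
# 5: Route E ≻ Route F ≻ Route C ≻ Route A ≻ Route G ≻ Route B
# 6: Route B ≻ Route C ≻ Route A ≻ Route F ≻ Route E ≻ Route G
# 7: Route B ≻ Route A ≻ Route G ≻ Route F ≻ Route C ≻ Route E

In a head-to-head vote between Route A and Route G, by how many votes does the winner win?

Ballots ranking Route A above Route G: 6.
Ballots ranking Route G above Route A: 1.
Route A wins 6–1, a margin of 5.

5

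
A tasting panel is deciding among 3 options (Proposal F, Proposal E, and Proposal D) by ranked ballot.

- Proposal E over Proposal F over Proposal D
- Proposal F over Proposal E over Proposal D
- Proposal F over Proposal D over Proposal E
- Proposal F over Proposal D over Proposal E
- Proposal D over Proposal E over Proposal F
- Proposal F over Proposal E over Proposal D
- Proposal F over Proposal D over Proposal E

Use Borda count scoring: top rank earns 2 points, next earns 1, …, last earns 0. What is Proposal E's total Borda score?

Borda scores:
  Proposal F: 1 + 2 + 2 + 2 + 0 + 2 + 2 = 11
  Proposal E: 2 + 1 + 0 + 0 + 1 + 1 + 0 = 5
  Proposal D: 0 + 0 + 1 + 1 + 2 + 0 + 1 = 5

5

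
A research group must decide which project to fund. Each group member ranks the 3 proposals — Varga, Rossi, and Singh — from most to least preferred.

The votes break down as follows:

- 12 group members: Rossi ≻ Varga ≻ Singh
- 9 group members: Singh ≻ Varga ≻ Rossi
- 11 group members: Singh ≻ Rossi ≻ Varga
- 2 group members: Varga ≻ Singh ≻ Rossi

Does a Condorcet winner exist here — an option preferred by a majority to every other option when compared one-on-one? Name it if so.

Head-to-head results (34 voters total):
Varga vs Rossi: Rossi wins 23–11.
Varga vs Singh: Singh wins 20–14.
Rossi vs Singh: Singh wins 22–12.
Singh beats each rival — Varga (20–14), Rossi (22–12) — so Singh is the Condorcet winner.

Singh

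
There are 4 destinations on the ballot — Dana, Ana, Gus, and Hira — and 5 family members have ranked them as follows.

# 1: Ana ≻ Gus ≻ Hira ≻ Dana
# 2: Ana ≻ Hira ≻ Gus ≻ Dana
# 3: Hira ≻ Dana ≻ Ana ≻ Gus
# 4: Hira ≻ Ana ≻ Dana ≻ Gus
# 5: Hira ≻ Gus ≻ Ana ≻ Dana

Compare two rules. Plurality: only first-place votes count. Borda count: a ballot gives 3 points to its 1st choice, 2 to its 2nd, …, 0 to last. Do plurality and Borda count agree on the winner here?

Yes

Plurality first-place counts: Dana 0, Ana 2, Gus 0, Hira 3 → Hira.
Borda totals: Dana 3, Ana 10, Gus 5, Hira 12 → Hira.
The two rules agree on Hira.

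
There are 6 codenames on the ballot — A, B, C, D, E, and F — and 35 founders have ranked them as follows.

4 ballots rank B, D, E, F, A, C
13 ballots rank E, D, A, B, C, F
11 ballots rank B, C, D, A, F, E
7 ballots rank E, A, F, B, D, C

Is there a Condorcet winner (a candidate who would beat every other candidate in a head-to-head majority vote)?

Head-to-head results (35 voters total):
A vs B: A wins 20–15.
A vs C: A wins 24–11.
A vs D: D wins 28–7.
A vs E: E wins 24–11.
A vs F: A wins 31–4.
B vs C: B wins 35–0.
B vs D: B wins 22–13.
B vs E: E wins 20–15.
B vs F: B wins 28–7.
C vs D: D wins 24–11.
C vs E: E wins 24–11.
C vs F: C wins 24–11.
D vs E: E wins 20–15.
D vs F: D wins 28–7.
E vs F: E wins 24–11.
E beats each rival — A (24–11), B (20–15), C (24–11), D (20–15), F (24–11) — so E is the Condorcet winner.

Yes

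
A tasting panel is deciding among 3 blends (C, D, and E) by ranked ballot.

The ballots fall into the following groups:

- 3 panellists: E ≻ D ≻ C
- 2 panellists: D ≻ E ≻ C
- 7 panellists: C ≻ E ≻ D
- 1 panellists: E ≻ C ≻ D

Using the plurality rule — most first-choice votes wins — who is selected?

First-place vote totals:
  C: 7
  D: 2
  E: 4
C has the most first-place votes.

C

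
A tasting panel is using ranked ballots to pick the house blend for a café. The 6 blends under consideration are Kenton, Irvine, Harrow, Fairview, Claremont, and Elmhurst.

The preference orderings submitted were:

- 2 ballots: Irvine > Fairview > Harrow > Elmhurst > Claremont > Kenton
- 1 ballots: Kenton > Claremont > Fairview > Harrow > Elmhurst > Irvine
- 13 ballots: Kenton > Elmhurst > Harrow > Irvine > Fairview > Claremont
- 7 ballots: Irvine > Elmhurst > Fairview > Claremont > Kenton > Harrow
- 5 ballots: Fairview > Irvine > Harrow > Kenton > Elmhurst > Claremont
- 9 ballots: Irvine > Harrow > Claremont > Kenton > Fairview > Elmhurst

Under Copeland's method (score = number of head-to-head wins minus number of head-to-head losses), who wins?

Pairwise results:
  Kenton vs Irvine: Irvine wins 23–14.
  Kenton vs Harrow: Kenton wins 21–16.
  Kenton vs Fairview: Kenton wins 23–14.
  Kenton vs Claremont: Kenton wins 19–18.
  Kenton vs Elmhurst: Kenton wins 28–9.
  Irvine vs Harrow: Irvine wins 23–14.
  Irvine vs Fairview: Irvine wins 31–6.
  Irvine vs Claremont: Irvine wins 36–1.
  Irvine vs Elmhurst: Irvine wins 23–14.
  Harrow vs Fairview: Harrow wins 22–15.
  Harrow vs Claremont: Harrow wins 29–8.
  Harrow vs Elmhurst: Elmhurst wins 20–17.
  Fairview vs Claremont: Fairview wins 27–10.
  Fairview vs Elmhurst: Elmhurst wins 20–17.
  Claremont vs Elmhurst: Elmhurst wins 27–10.
Copeland scores (wins − losses):
  Kenton: 4 − 1 = 3
  Irvine: 5 − 0 = 5
  Harrow: 2 − 3 = -1
  Fairview: 1 − 4 = -3
  Claremont: 0 − 5 = -5
  Elmhurst: 3 − 2 = 1
Irvine has the best Copeland score.

Irvine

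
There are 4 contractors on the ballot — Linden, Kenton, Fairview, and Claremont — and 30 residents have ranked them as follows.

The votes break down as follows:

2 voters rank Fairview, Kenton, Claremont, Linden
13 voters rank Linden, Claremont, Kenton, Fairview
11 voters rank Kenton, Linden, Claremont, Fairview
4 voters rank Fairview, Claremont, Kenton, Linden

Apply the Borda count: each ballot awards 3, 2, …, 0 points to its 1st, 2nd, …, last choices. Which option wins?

Linden

Borda scores:
  Linden: 2·0 + 13·3 + 11·2 + 4·0 = 61
  Kenton: 2·2 + 13·1 + 11·3 + 4·1 = 54
  Fairview: 2·3 + 13·0 + 11·0 + 4·3 = 18
  Claremont: 2·1 + 13·2 + 11·1 + 4·2 = 47
Linden has the highest total.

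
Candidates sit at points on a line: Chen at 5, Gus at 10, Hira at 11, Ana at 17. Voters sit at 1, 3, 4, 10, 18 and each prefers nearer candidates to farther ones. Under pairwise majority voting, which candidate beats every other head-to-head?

Chen

With single-peaked preferences on a line, the Condorcet winner is the candidate closest to the median voter.
The median voter (position 4) is closest to Chen at 5.
Check: Chen vs Hira — voters closer to Chen: 3 of 5.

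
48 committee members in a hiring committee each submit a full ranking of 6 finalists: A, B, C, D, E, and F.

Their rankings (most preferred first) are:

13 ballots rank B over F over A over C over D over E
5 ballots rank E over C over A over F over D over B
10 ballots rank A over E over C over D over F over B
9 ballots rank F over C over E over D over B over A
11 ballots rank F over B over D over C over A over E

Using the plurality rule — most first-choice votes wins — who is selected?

F

First-place vote totals:
  A: 10
  B: 13
  C: 0
  D: 0
  E: 5
  F: 20
F has the most first-place votes.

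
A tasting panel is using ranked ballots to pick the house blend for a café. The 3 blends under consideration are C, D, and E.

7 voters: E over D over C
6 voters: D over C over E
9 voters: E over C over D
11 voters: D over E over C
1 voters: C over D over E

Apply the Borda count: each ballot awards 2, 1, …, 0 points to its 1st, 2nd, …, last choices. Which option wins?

Borda scores:
  C: 7·0 + 6·1 + 9·1 + 11·0 + 2 = 17
  D: 7·1 + 6·2 + 9·0 + 11·2 + 1 = 42
  E: 7·2 + 6·0 + 9·2 + 11·1 + 0 = 43
E has the highest total.

E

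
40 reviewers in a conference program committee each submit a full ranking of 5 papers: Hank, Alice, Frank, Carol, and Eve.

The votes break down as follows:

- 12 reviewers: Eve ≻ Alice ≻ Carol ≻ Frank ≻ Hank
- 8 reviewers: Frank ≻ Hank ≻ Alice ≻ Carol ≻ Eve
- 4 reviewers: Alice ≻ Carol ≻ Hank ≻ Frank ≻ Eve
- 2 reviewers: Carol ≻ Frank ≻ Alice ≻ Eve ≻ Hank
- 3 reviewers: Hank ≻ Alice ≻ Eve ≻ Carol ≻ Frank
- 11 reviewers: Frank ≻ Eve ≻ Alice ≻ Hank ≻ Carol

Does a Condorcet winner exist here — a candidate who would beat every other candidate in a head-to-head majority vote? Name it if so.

No Condorcet winner

Head-to-head results (40 voters total):
Hank vs Alice: Alice wins 29–11.
Hank vs Frank: Frank wins 33–7.
Hank vs Carol: Hank wins 22–18.
Hank vs Eve: Eve wins 25–15.
Alice vs Frank: Frank wins 21–19.
Alice vs Carol: Alice wins 38–2.
Alice vs Eve: Eve wins 23–17.
Frank vs Carol: Carol wins 21–19.
Frank vs Eve: Frank wins 25–15.
Carol vs Eve: Eve wins 26–14.
No candidate beats all others: Hank beats Carol beats Frank beats Hank, a majority cycle.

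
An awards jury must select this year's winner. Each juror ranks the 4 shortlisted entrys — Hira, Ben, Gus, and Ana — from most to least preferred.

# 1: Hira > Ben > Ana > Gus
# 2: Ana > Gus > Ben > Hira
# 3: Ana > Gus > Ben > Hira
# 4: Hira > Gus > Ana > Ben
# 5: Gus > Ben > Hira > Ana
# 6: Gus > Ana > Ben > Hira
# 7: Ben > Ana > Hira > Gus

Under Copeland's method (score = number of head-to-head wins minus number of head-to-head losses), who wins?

Ana

Pairwise results:
  Hira vs Ben: Ben wins 5–2.
  Hira vs Gus: Gus wins 4–3.
  Hira vs Ana: Ana wins 4–3.
  Ben vs Gus: Gus wins 5–2.
  Ben vs Ana: Ana wins 4–3.
  Gus vs Ana: Ana wins 4–3.
Copeland scores (wins − losses):
  Hira: 0 − 3 = -3
  Ben: 1 − 2 = -1
  Gus: 2 − 1 = 1
  Ana: 3 − 0 = 3
Ana has the best Copeland score.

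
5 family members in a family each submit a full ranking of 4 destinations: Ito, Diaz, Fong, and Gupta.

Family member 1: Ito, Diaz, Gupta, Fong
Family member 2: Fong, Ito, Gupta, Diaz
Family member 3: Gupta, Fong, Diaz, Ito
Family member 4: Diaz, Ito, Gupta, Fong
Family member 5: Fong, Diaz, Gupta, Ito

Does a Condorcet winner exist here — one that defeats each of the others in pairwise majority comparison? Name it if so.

Head-to-head results (5 voters total):
Ito vs Diaz: Diaz wins 3–2.
Ito vs Fong: Fong wins 3–2.
Ito vs Gupta: Ito wins 3–2.
Diaz vs Fong: Fong wins 3–2.
Diaz vs Gupta: Diaz wins 3–2.
Fong vs Gupta: Gupta wins 3–2.
No candidate beats all others: Ito beats Gupta beats Fong beats Ito, a majority cycle.

No Condorcet winner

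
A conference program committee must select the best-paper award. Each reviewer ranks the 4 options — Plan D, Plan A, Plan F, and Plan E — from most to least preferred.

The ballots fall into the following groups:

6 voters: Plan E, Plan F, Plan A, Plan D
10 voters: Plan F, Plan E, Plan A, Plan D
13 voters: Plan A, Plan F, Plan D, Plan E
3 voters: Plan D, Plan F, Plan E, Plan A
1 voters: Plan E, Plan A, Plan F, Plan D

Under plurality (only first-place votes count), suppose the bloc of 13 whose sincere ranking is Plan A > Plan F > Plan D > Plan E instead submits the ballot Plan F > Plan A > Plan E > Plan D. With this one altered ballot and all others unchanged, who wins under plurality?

First-place totals with the altered ballot: Plan D 3, Plan A 0, Plan F 23, Plan E 7.
The switch changes the winner from Plan A to Plan F.

Plan F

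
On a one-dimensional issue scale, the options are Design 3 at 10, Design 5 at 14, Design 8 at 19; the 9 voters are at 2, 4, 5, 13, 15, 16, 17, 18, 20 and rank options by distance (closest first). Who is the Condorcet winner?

Design 5

With single-peaked preferences on a line, the Condorcet winner is the candidate closest to the median voter.
The median voter (position 15) is closest to Design 5 at 14.
Check: Design 5 vs Design 3 — voters closer to Design 5: 6 of 9.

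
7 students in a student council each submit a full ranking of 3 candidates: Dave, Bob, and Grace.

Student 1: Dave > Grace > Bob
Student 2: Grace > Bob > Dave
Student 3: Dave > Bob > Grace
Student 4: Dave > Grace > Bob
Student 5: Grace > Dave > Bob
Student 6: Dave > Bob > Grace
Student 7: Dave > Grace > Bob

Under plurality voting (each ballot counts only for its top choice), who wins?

First-place vote totals:
  Dave: 5
  Bob: 0
  Grace: 2
Dave has the most first-place votes.

Dave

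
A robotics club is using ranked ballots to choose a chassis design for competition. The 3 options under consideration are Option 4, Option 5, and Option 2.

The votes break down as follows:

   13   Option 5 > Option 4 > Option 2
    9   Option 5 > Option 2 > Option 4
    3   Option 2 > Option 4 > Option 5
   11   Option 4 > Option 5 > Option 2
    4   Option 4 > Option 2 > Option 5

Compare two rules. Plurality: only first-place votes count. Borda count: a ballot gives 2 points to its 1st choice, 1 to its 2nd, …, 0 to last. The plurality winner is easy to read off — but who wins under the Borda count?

Plurality first-place counts: Option 4 15, Option 5 22, Option 2 3 → Option 5.
Borda totals: Option 4 46, Option 5 55, Option 2 19 → Option 5.

Option 5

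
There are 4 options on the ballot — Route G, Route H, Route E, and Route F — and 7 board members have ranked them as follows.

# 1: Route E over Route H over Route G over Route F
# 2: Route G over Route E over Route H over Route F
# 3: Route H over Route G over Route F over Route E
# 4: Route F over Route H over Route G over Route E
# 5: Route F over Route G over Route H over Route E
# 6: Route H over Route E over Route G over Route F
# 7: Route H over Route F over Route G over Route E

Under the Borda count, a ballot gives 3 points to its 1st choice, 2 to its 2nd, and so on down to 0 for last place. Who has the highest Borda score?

Borda scores:
  Route G: 1 + 3 + 2 + 1 + 2 + 1 + 1 = 11
  Route H: 2 + 1 + 3 + 2 + 1 + 3 + 3 = 15
  Route E: 3 + 2 + 0 + 0 + 0 + 2 + 0 = 7
  Route F: 0 + 0 + 1 + 3 + 3 + 0 + 2 = 9
Route H has the highest total.

Route H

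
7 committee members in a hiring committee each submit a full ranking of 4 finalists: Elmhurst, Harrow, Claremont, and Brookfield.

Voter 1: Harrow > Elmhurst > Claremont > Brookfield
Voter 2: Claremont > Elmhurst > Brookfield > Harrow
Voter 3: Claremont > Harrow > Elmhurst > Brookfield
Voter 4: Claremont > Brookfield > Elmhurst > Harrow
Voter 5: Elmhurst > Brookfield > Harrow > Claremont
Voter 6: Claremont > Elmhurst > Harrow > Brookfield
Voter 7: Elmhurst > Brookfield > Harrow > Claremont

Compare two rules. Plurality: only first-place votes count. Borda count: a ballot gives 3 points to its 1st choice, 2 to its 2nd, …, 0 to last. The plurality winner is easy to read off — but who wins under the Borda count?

Plurality first-place counts: Elmhurst 2, Harrow 1, Claremont 4, Brookfield 0 → Claremont.
Borda totals: Elmhurst 14, Harrow 8, Claremont 13, Brookfield 7 → Elmhurst.

Elmhurst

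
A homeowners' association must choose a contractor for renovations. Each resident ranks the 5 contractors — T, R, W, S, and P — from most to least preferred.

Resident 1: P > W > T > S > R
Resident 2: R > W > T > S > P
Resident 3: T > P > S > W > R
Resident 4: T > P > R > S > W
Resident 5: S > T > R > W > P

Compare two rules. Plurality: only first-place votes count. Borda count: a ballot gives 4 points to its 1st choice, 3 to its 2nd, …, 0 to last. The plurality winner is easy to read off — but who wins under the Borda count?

T

Plurality first-place counts: T 2, R 1, W 0, S 1, P 1 → T.
Borda totals: T 15, R 8, W 8, S 9, P 10 → T.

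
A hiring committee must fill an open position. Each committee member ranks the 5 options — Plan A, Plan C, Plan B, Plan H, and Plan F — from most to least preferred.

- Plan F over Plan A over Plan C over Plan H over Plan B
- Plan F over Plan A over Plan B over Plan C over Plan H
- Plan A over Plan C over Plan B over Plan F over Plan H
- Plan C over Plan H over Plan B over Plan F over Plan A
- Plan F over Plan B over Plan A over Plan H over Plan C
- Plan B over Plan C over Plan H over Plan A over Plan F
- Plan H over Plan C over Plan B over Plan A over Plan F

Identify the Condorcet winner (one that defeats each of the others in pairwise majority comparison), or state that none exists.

Head-to-head results (7 voters total):
Plan A vs Plan C: Plan A wins 4–3.
Plan A vs Plan B: Plan B wins 4–3.
Plan A vs Plan H: Plan A wins 4–3.
Plan A vs Plan F: Plan F wins 4–3.
Plan C vs Plan B: Plan C wins 4–3.
Plan C vs Plan H: Plan C wins 5–2.
Plan C vs Plan F: Plan C wins 4–3.
Plan B vs Plan H: Plan B wins 4–3.
Plan B vs Plan F: Plan B wins 4–3.
Plan H vs Plan F: Plan F wins 4–3.
No candidate beats all others: Plan A beats Plan C beats Plan B beats Plan A, a majority cycle.

No Condorcet winner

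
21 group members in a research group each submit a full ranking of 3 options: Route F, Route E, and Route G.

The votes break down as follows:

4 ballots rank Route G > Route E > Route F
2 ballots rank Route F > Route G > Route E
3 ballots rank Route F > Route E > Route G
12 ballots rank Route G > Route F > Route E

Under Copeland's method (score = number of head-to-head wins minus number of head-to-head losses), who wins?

Route G

Pairwise results:
  Route F vs Route E: Route F wins 17–4.
  Route F vs Route G: Route G wins 16–5.
  Route E vs Route G: Route G wins 18–3.
Copeland scores (wins − losses):
  Route F: 1 − 1 = 0
  Route E: 0 − 2 = -2
  Route G: 2 − 0 = 2
Route G has the best Copeland score.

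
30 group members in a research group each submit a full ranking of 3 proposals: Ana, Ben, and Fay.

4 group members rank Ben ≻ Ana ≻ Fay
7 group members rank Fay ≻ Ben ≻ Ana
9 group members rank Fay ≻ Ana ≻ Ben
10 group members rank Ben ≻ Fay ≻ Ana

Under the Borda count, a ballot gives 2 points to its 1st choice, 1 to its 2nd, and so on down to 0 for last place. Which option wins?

Fay

Borda scores:
  Ana: 4·1 + 7·0 + 9·1 + 10·0 = 13
  Ben: 4·2 + 7·1 + 9·0 + 10·2 = 35
  Fay: 4·0 + 7·2 + 9·2 + 10·1 = 42
Fay has the highest total.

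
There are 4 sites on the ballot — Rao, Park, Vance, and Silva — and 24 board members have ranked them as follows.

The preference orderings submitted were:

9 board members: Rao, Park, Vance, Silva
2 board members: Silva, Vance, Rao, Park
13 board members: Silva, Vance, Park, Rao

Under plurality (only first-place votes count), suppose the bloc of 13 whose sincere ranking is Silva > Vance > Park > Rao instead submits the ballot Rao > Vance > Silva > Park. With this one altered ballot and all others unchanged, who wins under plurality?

Rao

First-place totals with the altered ballot: Rao 22, Park 0, Vance 0, Silva 2.
The switch changes the winner from Silva to Rao.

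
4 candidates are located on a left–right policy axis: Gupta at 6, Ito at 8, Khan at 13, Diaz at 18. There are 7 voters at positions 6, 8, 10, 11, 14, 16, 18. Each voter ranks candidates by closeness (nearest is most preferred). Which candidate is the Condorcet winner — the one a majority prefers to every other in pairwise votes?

Khan

With single-peaked preferences on a line, the Condorcet winner is the candidate closest to the median voter.
The median voter (position 11) is closest to Khan at 13.
Check: Khan vs Gupta — voters closer to Khan: 5 of 7.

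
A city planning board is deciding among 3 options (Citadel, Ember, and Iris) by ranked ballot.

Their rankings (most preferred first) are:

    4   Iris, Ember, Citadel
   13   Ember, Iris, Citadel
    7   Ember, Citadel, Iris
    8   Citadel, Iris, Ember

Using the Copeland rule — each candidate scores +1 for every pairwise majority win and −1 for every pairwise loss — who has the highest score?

Ember

Pairwise results:
  Citadel vs Ember: Ember wins 24–8.
  Citadel vs Iris: Iris wins 17–15.
  Ember vs Iris: Ember wins 20–12.
Copeland scores (wins − losses):
  Citadel: 0 − 2 = -2
  Ember: 2 − 0 = 2
  Iris: 1 − 1 = 0
Ember has the best Copeland score.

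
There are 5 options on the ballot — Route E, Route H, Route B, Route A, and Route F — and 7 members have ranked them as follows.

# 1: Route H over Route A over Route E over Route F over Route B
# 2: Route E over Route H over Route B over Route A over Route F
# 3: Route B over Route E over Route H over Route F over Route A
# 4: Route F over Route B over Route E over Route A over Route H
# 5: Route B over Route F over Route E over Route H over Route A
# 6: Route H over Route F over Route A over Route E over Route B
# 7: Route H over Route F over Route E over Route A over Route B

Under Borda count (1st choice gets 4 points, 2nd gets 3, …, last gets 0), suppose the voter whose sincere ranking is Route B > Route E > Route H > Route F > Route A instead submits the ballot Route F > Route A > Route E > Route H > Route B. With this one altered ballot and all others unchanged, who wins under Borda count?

Route F

Borda totals with the altered ballot: Route E 15, Route H 17, Route B 9, Route A 11, Route F 18.
The switch changes the winner from Route H to Route F.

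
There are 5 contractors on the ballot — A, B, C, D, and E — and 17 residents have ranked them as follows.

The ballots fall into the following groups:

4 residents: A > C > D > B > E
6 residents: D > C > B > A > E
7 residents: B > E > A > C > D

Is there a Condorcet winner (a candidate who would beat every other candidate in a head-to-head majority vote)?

Head-to-head results (17 voters total):
A vs B: B wins 13–4.
A vs C: A wins 11–6.
A vs D: A wins 11–6.
A vs E: A wins 10–7.
B vs C: C wins 10–7.
B vs D: D wins 10–7.
B vs E: B wins 17–0.
C vs D: C wins 11–6.
C vs E: C wins 10–7.
D vs E: D wins 10–7.
No candidate beats all others: A beats C beats B beats A, a majority cycle.

No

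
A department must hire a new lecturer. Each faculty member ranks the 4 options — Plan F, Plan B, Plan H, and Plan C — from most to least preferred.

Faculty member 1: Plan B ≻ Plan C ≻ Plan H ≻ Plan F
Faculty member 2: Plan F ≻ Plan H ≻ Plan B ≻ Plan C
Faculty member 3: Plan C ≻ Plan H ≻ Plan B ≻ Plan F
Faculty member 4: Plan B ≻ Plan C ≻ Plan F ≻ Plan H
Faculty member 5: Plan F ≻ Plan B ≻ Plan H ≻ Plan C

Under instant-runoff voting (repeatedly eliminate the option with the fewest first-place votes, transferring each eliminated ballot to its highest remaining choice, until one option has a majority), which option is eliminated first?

Plan H

Round 1: Plan F 2, Plan B 2, Plan C 1, Plan H 0. Plan H has the fewest and is eliminated.
Round 2: Plan F 2, Plan B 2, Plan C 1. Plan C has the fewest and is eliminated.
Round 3: Plan B 3, Plan F 2. Plan B has a majority.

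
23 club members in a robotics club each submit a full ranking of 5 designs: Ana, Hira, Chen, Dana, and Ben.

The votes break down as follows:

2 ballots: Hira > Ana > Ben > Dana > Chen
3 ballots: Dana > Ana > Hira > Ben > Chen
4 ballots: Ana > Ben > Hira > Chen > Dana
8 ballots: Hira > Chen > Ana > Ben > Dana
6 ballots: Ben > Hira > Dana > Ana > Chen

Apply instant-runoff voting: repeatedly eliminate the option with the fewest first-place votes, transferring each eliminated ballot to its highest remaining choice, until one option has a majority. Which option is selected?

Round 1: Hira 10, Ben 6, Ana 4, Dana 3, Chen 0. Chen has the fewest and is eliminated.
Round 2: Hira 10, Ben 6, Ana 4, Dana 3. Dana has the fewest and is eliminated.
Round 3: Hira 10, Ana 7, Ben 6. Ben has the fewest and is eliminated.
Round 4: Hira 16, Ana 7. Hira has a majority.

Hira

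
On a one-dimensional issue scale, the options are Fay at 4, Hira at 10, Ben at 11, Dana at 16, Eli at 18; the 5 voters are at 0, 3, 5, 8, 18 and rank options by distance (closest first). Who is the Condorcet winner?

Fay

With single-peaked preferences on a line, the Condorcet winner is the candidate closest to the median voter.
The median voter (position 5) is closest to Fay at 4.
Check: Fay vs Dana — voters closer to Fay: 4 of 5.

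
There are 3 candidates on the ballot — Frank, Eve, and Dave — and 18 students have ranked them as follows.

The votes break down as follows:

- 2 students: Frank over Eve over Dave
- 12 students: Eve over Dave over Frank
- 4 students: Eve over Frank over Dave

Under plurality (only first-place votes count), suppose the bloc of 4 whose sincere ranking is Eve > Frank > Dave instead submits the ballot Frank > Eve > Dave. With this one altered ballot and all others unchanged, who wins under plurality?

Eve

First-place totals with the altered ballot: Frank 6, Eve 12, Dave 0.
The winner is unchanged: still Eve.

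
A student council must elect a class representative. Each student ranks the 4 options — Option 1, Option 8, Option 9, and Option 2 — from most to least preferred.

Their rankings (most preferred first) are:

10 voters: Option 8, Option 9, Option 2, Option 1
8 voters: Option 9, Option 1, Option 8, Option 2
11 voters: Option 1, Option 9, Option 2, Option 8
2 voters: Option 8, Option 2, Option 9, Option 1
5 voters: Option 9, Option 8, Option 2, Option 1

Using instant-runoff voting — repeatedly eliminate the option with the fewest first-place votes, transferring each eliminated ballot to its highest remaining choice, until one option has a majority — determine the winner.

Round 1: Option 9 13, Option 8 12, Option 1 11, Option 2 0. Option 2 has the fewest and is eliminated.
Round 2: Option 9 13, Option 8 12, Option 1 11. Option 1 has the fewest and is eliminated.
Round 3: Option 9 24, Option 8 12. Option 9 has a majority.

Option 9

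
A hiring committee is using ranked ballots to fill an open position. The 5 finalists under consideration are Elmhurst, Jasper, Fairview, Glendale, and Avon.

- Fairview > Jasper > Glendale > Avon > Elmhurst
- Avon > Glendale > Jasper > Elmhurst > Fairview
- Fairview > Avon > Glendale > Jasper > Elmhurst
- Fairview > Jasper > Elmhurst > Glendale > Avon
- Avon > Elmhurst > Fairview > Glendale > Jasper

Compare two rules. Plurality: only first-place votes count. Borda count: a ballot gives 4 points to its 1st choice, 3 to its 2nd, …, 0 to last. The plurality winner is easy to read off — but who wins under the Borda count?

Fairview

Plurality first-place counts: Elmhurst 0, Jasper 0, Fairview 3, Glendale 0, Avon 2 → Fairview.
Borda totals: Elmhurst 6, Jasper 9, Fairview 14, Glendale 9, Avon 12 → Fairview.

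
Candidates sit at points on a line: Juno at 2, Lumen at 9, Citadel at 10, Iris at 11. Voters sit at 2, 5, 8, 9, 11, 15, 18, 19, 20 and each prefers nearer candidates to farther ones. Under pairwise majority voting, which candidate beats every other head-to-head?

With single-peaked preferences on a line, the Condorcet winner is the candidate closest to the median voter.
The median voter (position 11) is closest to Iris at 11.
Check: Iris vs Citadel — voters closer to Iris: 5 of 9.

Iris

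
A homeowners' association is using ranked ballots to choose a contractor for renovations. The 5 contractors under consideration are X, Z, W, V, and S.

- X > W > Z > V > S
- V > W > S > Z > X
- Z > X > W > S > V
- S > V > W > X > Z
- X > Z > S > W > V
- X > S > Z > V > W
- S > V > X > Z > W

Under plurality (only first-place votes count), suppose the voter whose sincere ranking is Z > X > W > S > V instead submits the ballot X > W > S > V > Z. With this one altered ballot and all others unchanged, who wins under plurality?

X

First-place totals with the altered ballot: X 4, Z 0, W 0, V 1, S 2.
The winner is unchanged: still X.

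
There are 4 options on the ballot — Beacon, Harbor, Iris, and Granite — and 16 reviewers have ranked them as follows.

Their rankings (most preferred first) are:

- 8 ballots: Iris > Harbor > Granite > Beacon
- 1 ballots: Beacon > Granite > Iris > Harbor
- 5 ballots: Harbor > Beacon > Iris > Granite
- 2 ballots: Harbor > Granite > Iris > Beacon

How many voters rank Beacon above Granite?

6

Ballots ranking Beacon above Granite: 1+5 = 6.
Ballots ranking Granite above Beacon: 8+2 = 10.
So 6 of 16 voters prefer Beacon to Granite.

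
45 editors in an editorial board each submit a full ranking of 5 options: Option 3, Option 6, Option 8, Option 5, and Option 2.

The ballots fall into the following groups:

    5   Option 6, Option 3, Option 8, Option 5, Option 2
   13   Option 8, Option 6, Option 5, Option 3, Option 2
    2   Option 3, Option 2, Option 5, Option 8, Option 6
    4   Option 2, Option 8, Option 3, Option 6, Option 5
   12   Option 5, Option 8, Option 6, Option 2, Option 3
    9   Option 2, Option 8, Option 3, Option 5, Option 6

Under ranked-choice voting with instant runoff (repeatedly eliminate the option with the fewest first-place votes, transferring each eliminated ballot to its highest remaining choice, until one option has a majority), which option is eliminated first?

Round 1: Option 8 13, Option 2 13, Option 5 12, Option 6 5, Option 3 2. Option 3 has the fewest and is eliminated.
Round 2: Option 2 15, Option 8 13, Option 5 12, Option 6 5. Option 6 has the fewest and is eliminated.
Round 3: Option 8 18, Option 2 15, Option 5 12. Option 5 has the fewest and is eliminated.
Round 4: Option 8 30, Option 2 15. Option 8 has a majority.

Option 3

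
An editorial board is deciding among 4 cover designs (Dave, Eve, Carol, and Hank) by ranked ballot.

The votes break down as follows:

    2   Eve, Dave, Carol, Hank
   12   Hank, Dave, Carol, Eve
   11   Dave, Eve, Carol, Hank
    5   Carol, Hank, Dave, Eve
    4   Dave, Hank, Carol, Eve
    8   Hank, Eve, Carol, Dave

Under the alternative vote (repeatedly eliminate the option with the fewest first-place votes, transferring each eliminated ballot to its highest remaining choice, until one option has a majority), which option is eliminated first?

Round 1: Hank 20, Dave 15, Carol 5, Eve 2. Eve has the fewest and is eliminated.
Round 2: Hank 20, Dave 17, Carol 5. Carol has the fewest and is eliminated.
Round 3: Hank 25, Dave 17. Hank has a majority.

Eve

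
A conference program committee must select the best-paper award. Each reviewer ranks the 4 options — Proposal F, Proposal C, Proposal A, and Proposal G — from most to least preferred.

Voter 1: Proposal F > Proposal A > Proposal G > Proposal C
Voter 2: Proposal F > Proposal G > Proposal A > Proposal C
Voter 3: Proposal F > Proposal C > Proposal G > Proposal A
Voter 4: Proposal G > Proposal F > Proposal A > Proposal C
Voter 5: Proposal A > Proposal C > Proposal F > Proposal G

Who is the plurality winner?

Proposal F

First-place vote totals:
  Proposal F: 3
  Proposal C: 0
  Proposal A: 1
  Proposal G: 1
Proposal F has the most first-place votes.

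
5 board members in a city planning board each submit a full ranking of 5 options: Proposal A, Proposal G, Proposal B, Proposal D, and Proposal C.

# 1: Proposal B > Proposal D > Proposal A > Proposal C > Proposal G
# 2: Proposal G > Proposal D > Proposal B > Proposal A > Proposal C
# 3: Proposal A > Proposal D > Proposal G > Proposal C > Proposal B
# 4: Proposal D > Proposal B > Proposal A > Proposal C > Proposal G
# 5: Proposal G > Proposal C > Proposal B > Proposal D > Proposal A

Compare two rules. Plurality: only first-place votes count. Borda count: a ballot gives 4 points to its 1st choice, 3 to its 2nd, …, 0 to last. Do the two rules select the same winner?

No

Plurality first-place counts: Proposal A 1, Proposal G 2, Proposal B 1, Proposal D 1, Proposal C 0 → Proposal G.
Borda totals: Proposal A 9, Proposal G 10, Proposal B 11, Proposal D 14, Proposal C 6 → Proposal D.
The two rules disagree: plurality picks Proposal G, Borda picks Proposal D.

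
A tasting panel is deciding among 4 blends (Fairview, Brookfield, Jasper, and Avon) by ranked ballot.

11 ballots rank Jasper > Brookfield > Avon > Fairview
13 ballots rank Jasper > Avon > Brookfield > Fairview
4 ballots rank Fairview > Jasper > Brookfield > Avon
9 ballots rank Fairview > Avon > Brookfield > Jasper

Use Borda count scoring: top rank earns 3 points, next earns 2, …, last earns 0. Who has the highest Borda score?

Borda scores:
  Fairview: 11·0 + 13·0 + 4·3 + 9·3 = 39
  Brookfield: 11·2 + 13·1 + 4·1 + 9·1 = 48
  Jasper: 11·3 + 13·3 + 4·2 + 9·0 = 80
  Avon: 11·1 + 13·2 + 4·0 + 9·2 = 55
Jasper has the highest total.

Jasper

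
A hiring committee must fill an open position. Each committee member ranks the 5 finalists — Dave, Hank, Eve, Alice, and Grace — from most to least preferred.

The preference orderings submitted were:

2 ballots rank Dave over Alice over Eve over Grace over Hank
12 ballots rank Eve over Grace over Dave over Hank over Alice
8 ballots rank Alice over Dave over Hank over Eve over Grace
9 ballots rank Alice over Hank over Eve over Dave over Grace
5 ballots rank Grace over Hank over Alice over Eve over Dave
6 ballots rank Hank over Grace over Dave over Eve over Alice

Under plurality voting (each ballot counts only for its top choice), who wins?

First-place vote totals:
  Dave: 2
  Hank: 6
  Eve: 12
  Alice: 17
  Grace: 5
Alice has the most first-place votes.

Alice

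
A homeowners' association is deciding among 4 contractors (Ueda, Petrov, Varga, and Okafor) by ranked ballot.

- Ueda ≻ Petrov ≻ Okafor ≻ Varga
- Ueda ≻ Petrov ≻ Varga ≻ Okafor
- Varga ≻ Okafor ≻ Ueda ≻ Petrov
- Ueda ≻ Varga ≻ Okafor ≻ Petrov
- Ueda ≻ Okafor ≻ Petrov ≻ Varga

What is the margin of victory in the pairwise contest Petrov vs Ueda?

5

Ballots ranking Petrov above Ueda: 0.
Ballots ranking Ueda above Petrov: 5.
Ueda wins 5–0, a margin of 5.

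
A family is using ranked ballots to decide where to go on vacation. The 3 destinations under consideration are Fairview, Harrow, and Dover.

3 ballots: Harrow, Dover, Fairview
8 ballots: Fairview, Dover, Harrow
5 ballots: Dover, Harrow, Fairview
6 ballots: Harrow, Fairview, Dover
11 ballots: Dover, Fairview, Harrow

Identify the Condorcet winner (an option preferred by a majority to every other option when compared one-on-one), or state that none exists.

Dover

Head-to-head results (33 voters total):
Fairview vs Harrow: Fairview wins 19–14.
Fairview vs Dover: Dover wins 19–14.
Harrow vs Dover: Dover wins 24–9.
Dover beats each rival — Fairview (19–14), Harrow (24–9) — so Dover is the Condorcet winner.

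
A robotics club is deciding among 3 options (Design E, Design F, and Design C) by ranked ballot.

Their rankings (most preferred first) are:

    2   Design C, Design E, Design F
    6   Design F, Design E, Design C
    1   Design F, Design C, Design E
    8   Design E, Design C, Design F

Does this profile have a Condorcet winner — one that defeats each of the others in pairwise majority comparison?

Head-to-head results (17 voters total):
Design E vs Design F: Design E wins 10–7.
Design E vs Design C: Design E wins 14–3.
Design F vs Design C: Design C wins 10–7.
Design E beats each rival — Design F (10–7), Design C (14–3) — so Design E is the Condorcet winner.

Yes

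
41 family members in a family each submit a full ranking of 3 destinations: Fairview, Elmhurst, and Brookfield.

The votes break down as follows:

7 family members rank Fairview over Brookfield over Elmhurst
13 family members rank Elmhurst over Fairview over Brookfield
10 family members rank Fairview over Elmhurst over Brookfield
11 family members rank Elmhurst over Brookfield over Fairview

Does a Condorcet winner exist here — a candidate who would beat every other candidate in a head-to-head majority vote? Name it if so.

Head-to-head results (41 voters total):
Fairview vs Elmhurst: Elmhurst wins 24–17.
Fairview vs Brookfield: Fairview wins 30–11.
Elmhurst vs Brookfield: Elmhurst wins 34–7.
Elmhurst beats each rival — Fairview (24–17), Brookfield (34–7) — so Elmhurst is the Condorcet winner.

Elmhurst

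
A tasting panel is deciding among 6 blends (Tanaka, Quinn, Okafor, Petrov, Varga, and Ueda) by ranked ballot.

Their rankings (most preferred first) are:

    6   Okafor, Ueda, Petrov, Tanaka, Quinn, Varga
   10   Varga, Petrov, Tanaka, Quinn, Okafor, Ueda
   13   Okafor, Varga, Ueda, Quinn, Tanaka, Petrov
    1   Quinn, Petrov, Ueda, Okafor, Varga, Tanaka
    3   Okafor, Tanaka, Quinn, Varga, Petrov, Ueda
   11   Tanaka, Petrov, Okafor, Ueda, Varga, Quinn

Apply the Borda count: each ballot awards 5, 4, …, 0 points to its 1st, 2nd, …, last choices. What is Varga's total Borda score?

Borda scores:
  Tanaka: 6·2 + 10·3 + 13·1 + 0 + 3·4 + 11·5 = 122
  Quinn: 6·1 + 10·2 + 13·2 + 5 + 3·3 + 11·0 = 66
  Okafor: 6·5 + 10·1 + 13·5 + 2 + 3·5 + 11·3 = 155
  Petrov: 6·3 + 10·4 + 13·0 + 4 + 3·1 + 11·4 = 109
  Varga: 6·0 + 10·5 + 13·4 + 1 + 3·2 + 11·1 = 120
  Ueda: 6·4 + 10·0 + 13·3 + 3 + 3·0 + 11·2 = 88

120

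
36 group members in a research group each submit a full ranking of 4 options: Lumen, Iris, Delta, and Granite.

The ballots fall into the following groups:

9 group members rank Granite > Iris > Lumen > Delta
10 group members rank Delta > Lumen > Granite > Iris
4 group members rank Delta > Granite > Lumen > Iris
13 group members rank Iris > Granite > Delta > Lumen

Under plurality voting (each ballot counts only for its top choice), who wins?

Delta

First-place vote totals:
  Lumen: 0
  Iris: 13
  Delta: 14
  Granite: 9
Delta has the most first-place votes.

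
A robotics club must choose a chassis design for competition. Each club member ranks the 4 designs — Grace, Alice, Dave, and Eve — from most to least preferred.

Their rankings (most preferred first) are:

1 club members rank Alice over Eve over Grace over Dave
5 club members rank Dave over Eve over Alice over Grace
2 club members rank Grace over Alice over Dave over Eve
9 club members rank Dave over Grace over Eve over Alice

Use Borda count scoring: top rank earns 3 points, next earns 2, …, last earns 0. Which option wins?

Borda scores:
  Grace: 1 + 5·0 + 2·3 + 9·2 = 25
  Alice: 3 + 5·1 + 2·2 + 9·0 = 12
  Dave: 0 + 5·3 + 2·1 + 9·3 = 44
  Eve: 2 + 5·2 + 2·0 + 9·1 = 21
Dave has the highest total.

Dave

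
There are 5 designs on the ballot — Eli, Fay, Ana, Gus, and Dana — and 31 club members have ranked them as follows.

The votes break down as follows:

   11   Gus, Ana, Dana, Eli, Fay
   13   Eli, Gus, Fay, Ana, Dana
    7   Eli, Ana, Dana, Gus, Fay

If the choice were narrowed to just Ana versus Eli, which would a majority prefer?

Eli

Ballots ranking Ana above Eli: 11.
Ballots ranking Eli above Ana: 13+7 = 20.
Eli wins the head-to-head, 20–11.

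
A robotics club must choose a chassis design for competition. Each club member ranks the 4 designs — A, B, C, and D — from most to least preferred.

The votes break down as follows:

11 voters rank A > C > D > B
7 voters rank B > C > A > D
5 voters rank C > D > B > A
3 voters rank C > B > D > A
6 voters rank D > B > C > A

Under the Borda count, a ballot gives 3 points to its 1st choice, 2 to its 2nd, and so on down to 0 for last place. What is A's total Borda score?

40

Borda scores:
  A: 11·3 + 7·1 + 5·0 + 3·0 + 6·0 = 40
  B: 11·0 + 7·3 + 5·1 + 3·2 + 6·2 = 44
  C: 11·2 + 7·2 + 5·3 + 3·3 + 6·1 = 66
  D: 11·1 + 7·0 + 5·2 + 3·1 + 6·3 = 42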